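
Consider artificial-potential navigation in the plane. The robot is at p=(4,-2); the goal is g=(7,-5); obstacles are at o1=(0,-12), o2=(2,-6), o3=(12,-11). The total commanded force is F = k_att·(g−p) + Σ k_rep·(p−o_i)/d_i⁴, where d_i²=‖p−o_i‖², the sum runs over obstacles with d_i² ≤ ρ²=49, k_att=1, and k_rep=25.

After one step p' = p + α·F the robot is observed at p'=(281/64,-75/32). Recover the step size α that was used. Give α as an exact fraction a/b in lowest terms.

α = 1/8

F_att = 1·(g−p) = 1·(3,-3) = (3.0000,-3.0000)
o1: d²=116 > ρ²=49 → inactive
o2: d²=20 ≤ ρ²=49; F_rep = 25·(2,4)/20² = (0.1250,0.2500)
o3: d²=145 > ρ²=49 → inactive
F = F_att + ΣF_rep = (3.1250,-2.7500)
Δp = p'−p = (0.3906,-0.3438); α = Δx/Fx = (25/64) / (25/8) = 1/8
check: Δy/Fy = (-11/32) / (-11/4) = 1/8 ✓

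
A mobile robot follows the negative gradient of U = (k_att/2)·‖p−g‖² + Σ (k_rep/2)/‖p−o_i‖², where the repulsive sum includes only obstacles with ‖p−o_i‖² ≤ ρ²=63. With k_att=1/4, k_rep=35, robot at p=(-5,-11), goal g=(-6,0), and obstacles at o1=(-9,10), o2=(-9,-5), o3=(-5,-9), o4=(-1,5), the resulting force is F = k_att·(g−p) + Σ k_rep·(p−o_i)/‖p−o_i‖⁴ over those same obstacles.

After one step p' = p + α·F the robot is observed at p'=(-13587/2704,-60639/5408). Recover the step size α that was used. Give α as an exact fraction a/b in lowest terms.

F_att = 1/4·(g−p) = 1/4·(-1,11) = (-0.2500,2.7500)
o1: d²=457 > ρ²=63 → inactive
o2: d²=52 ≤ ρ²=63; F_rep = 35·(4,-6)/52² = (0.0518,-0.0777)
o3: d²=4 ≤ ρ²=63; F_rep = 35·(0,-2)/4² = (0.0000,-4.3750)
o4: d²=272 > ρ²=63 → inactive
F = F_att + ΣF_rep = (-0.1982,-1.7027)
Δp = p'−p = (-0.0248,-0.2128); α = Δx/Fx = (-67/2704) / (-67/338) = 1/8
check: Δy/Fy = (-1151/5408) / (-1151/676) = 1/8 ✓

α = 1/8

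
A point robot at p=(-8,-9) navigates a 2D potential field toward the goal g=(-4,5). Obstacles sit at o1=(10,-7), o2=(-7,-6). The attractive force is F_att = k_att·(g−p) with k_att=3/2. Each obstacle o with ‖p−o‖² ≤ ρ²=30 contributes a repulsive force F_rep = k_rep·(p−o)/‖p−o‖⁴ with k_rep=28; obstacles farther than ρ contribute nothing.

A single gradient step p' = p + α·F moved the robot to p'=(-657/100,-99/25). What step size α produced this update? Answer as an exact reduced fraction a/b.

F_att = 3/2·(g−p) = 3/2·(4,14) = (6.0000,21.0000)
o1: d²=328 > ρ²=30 → inactive
o2: d²=10 ≤ ρ²=30; F_rep = 28·(-1,-3)/10² = (-0.2800,-0.8400)
F = F_att + ΣF_rep = (5.7200,20.1600)
Δp = p'−p = (1.4300,5.0400); α = Δx/Fx = (143/100) / (143/25) = 1/4
check: Δy/Fy = (126/25) / (504/25) = 1/4 ✓

α = 1/4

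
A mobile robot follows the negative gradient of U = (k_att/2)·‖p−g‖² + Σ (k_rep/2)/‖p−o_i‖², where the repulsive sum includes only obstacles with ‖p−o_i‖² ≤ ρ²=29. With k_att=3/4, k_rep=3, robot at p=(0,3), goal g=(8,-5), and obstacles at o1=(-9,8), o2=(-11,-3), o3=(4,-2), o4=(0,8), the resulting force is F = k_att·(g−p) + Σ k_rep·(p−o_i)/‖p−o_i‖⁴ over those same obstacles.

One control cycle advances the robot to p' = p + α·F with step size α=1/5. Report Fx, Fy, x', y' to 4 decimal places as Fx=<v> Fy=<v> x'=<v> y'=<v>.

F_att = 3/4·(g−p) = 3/4·(8,-8) = (6.0000,-6.0000)
o1: d²=106 > ρ²=29 → inactive
o2: d²=157 > ρ²=29 → inactive
o3: d²=41 > ρ²=29 → inactive
o4: d²=25 ≤ ρ²=29; F_rep = 3·(0,-5)/25² = (0.0000,-0.0240)
F = F_att + ΣF_rep = (6.0000,-6.0240)
p' = p + 1/5·F = (1.2000,1.7952)

Fx=6.0000 Fy=-6.0240 x'=1.2000 y'=1.7952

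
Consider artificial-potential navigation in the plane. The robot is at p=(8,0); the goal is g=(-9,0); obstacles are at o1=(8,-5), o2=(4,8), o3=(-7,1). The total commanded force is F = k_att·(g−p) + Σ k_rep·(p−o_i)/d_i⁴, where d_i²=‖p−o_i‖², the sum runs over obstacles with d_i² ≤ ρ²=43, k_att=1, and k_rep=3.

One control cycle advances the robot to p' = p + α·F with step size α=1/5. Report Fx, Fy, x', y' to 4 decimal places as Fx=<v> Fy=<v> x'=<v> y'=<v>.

Fx=-17.0000 Fy=0.0240 x'=4.6000 y'=0.0048

F_att = 1·(g−p) = 1·(-17,0) = (-17.0000,0.0000)
o1: d²=25 ≤ ρ²=43; F_rep = 3·(0,5)/25² = (0.0000,0.0240)
o2: d²=80 > ρ²=43 → inactive
o3: d²=226 > ρ²=43 → inactive
F = F_att + ΣF_rep = (-17.0000,0.0240)
p' = p + 1/5·F = (4.6000,0.0048)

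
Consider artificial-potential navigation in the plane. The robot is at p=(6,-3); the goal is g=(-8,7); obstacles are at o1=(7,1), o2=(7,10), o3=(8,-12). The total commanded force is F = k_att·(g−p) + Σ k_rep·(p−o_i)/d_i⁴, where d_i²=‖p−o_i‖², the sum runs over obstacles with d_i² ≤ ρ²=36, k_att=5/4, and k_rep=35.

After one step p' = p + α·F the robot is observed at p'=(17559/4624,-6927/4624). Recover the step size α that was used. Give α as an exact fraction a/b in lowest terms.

F_att = 5/4·(g−p) = 5/4·(-14,10) = (-17.5000,12.5000)
o1: d²=17 ≤ ρ²=36; F_rep = 35·(-1,-4)/17² = (-0.1211,-0.4844)
o2: d²=170 > ρ²=36 → inactive
o3: d²=85 > ρ²=36 → inactive
F = F_att + ΣF_rep = (-17.6211,12.0156)
Δp = p'−p = (-2.2026,1.5019); α = Δx/Fx = (-10185/4624) / (-10185/578) = 1/8
check: Δy/Fy = (6945/4624) / (6945/578) = 1/8 ✓

α = 1/8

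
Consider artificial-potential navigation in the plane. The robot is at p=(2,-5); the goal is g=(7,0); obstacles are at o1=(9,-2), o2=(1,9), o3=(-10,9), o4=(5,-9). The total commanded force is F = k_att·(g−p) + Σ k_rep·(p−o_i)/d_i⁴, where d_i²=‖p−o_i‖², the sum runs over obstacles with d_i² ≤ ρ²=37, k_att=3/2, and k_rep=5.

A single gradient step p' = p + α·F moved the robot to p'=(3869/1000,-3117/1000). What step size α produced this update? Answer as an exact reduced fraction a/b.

α = 1/4

F_att = 3/2·(g−p) = 3/2·(5,5) = (7.5000,7.5000)
o1: d²=58 > ρ²=37 → inactive
o2: d²=197 > ρ²=37 → inactive
o3: d²=340 > ρ²=37 → inactive
o4: d²=25 ≤ ρ²=37; F_rep = 5·(-3,4)/25² = (-0.0240,0.0320)
F = F_att + ΣF_rep = (7.4760,7.5320)
Δp = p'−p = (1.8690,1.8830); α = Δx/Fx = (1869/1000) / (1869/250) = 1/4
check: Δy/Fy = (1883/1000) / (1883/250) = 1/4 ✓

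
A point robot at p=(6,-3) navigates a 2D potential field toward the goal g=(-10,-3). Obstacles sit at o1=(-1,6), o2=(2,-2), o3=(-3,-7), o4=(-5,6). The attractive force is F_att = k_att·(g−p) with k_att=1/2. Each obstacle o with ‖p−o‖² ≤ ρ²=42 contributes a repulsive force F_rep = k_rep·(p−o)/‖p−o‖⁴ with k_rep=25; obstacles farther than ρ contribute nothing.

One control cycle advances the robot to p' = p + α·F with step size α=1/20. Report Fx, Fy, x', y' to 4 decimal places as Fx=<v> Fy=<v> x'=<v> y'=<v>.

F_att = 1/2·(g−p) = 1/2·(-16,0) = (-8.0000,0.0000)
o1: d²=130 > ρ²=42 → inactive
o2: d²=17 ≤ ρ²=42; F_rep = 25·(4,-1)/17² = (0.3460,-0.0865)
o3: d²=97 > ρ²=42 → inactive
o4: d²=202 > ρ²=42 → inactive
F = F_att + ΣF_rep = (-7.6540,-0.0865)
p' = p + 1/20·F = (5.6173,-3.0043)

Fx=-7.6540 Fy=-0.0865 x'=5.6173 y'=-3.0043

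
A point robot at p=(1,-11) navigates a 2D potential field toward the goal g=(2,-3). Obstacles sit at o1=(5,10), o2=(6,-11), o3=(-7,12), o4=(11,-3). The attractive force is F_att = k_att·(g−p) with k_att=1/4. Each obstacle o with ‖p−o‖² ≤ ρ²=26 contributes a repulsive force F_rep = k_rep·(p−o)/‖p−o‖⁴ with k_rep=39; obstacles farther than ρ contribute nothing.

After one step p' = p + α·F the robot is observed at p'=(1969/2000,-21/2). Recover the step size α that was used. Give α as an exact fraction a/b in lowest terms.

α = 1/4

F_att = 1/4·(g−p) = 1/4·(1,8) = (0.2500,2.0000)
o1: d²=457 > ρ²=26 → inactive
o2: d²=25 ≤ ρ²=26; F_rep = 39·(-5,0)/25² = (-0.3120,0.0000)
o3: d²=593 > ρ²=26 → inactive
o4: d²=164 > ρ²=26 → inactive
F = F_att + ΣF_rep = (-0.0620,2.0000)
Δp = p'−p = (-0.0155,0.5000); α = Δx/Fx = (-31/2000) / (-31/500) = 1/4
check: Δy/Fy = (1/2) / (2) = 1/4 ✓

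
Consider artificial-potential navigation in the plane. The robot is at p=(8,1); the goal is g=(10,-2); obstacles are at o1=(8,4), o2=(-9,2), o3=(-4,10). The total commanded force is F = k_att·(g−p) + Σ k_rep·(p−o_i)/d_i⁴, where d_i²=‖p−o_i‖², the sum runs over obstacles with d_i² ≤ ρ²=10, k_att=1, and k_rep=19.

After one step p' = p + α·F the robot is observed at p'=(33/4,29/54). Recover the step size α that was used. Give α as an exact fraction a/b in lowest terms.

α = 1/8

F_att = 1·(g−p) = 1·(2,-3) = (2.0000,-3.0000)
o1: d²=9 ≤ ρ²=10; F_rep = 19·(0,-3)/9² = (0.0000,-0.7037)
o2: d²=290 > ρ²=10 → inactive
o3: d²=225 > ρ²=10 → inactive
F = F_att + ΣF_rep = (2.0000,-3.7037)
Δp = p'−p = (0.2500,-0.4630); α = Δx/Fx = (1/4) / (2) = 1/8
check: Δy/Fy = (-25/54) / (-100/27) = 1/8 ✓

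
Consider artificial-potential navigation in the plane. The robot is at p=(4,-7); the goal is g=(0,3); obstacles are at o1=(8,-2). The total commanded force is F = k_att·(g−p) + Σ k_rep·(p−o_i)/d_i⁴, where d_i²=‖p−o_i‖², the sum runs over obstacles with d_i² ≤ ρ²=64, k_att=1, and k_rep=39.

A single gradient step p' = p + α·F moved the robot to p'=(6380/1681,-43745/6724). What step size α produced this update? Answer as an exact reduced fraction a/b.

F_att = 1·(g−p) = 1·(-4,10) = (-4.0000,10.0000)
o1: d²=41 ≤ ρ²=64; F_rep = 39·(-4,-5)/41² = (-0.0928,-0.1160)
F = F_att + ΣF_rep = (-4.0928,9.8840)
Δp = p'−p = (-0.2046,0.4942); α = Δx/Fx = (-344/1681) / (-6880/1681) = 1/20
check: Δy/Fy = (3323/6724) / (16615/1681) = 1/20 ✓

α = 1/20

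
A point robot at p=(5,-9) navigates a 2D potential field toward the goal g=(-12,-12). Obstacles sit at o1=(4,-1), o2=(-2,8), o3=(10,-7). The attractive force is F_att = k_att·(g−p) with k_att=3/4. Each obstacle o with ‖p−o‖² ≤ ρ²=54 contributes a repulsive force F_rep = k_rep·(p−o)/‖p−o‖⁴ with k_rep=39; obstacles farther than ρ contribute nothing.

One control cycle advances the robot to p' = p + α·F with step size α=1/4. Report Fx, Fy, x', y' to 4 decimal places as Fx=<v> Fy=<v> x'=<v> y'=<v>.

F_att = 3/4·(g−p) = 3/4·(-17,-3) = (-12.7500,-2.2500)
o1: d²=65 > ρ²=54 → inactive
o2: d²=338 > ρ²=54 → inactive
o3: d²=29 ≤ ρ²=54; F_rep = 39·(-5,-2)/29² = (-0.2319,-0.0927)
F = F_att + ΣF_rep = (-12.9819,-2.3427)
p' = p + 1/4·F = (1.7545,-9.5857)

Fx=-12.9819 Fy=-2.3427 x'=1.7545 y'=-9.5857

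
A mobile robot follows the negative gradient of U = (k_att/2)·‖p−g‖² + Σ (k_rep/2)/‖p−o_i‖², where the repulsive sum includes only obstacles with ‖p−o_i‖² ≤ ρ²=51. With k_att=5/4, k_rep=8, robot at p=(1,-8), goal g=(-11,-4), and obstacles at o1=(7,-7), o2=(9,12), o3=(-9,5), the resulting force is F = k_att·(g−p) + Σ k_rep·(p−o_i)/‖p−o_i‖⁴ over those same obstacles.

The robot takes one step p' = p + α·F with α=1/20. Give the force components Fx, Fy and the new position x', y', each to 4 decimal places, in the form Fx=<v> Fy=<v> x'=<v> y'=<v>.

F_att = 5/4·(g−p) = 5/4·(-12,4) = (-15.0000,5.0000)
o1: d²=37 ≤ ρ²=51; F_rep = 8·(-6,-1)/37² = (-0.0351,-0.0058)
o2: d²=464 > ρ²=51 → inactive
o3: d²=269 > ρ²=51 → inactive
F = F_att + ΣF_rep = (-15.0351,4.9942)
p' = p + 1/20·F = (0.2482,-7.7503)

Fx=-15.0351 Fy=4.9942 x'=0.2482 y'=-7.7503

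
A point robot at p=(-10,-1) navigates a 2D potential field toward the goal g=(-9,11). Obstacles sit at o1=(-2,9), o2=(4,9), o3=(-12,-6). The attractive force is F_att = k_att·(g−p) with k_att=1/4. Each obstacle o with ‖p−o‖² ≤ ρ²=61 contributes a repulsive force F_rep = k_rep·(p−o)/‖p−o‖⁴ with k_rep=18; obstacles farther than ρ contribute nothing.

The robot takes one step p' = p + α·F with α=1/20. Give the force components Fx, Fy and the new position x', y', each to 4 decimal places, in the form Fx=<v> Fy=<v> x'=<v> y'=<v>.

F_att = 1/4·(g−p) = 1/4·(1,12) = (0.2500,3.0000)
o1: d²=164 > ρ²=61 → inactive
o2: d²=296 > ρ²=61 → inactive
o3: d²=29 ≤ ρ²=61; F_rep = 18·(2,5)/29² = (0.0428,0.1070)
F = F_att + ΣF_rep = (0.2928,3.1070)
p' = p + 1/20·F = (-9.9854,-0.8446)

Fx=0.2928 Fy=3.1070 x'=-9.9854 y'=-0.8446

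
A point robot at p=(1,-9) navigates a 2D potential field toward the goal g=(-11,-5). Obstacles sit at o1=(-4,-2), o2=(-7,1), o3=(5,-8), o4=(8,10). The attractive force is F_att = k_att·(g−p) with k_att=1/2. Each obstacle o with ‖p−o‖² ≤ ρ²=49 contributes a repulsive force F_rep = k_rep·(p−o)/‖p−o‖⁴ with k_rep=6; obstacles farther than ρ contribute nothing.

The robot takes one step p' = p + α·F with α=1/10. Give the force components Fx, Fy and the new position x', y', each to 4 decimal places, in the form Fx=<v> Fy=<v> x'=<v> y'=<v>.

F_att = 1/2·(g−p) = 1/2·(-12,4) = (-6.0000,2.0000)
o1: d²=74 > ρ²=49 → inactive
o2: d²=164 > ρ²=49 → inactive
o3: d²=17 ≤ ρ²=49; F_rep = 6·(-4,-1)/17² = (-0.0830,-0.0208)
o4: d²=410 > ρ²=49 → inactive
F = F_att + ΣF_rep = (-6.0830,1.9792)
p' = p + 1/10·F = (0.3917,-8.8021)

Fx=-6.0830 Fy=1.9792 x'=0.3917 y'=-8.8021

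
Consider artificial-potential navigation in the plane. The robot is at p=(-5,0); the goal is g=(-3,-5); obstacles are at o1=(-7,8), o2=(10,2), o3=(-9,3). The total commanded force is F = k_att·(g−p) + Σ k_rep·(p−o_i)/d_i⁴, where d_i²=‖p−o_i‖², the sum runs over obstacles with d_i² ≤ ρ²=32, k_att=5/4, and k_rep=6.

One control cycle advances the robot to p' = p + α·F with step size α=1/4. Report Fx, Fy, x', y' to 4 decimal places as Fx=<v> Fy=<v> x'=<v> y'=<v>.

Fx=2.5384 Fy=-6.2788 x'=-4.3654 y'=-1.5697

F_att = 5/4·(g−p) = 5/4·(2,-5) = (2.5000,-6.2500)
o1: d²=68 > ρ²=32 → inactive
o2: d²=229 > ρ²=32 → inactive
o3: d²=25 ≤ ρ²=32; F_rep = 6·(4,-3)/25² = (0.0384,-0.0288)
F = F_att + ΣF_rep = (2.5384,-6.2788)
p' = p + 1/4·F = (-4.3654,-1.5697)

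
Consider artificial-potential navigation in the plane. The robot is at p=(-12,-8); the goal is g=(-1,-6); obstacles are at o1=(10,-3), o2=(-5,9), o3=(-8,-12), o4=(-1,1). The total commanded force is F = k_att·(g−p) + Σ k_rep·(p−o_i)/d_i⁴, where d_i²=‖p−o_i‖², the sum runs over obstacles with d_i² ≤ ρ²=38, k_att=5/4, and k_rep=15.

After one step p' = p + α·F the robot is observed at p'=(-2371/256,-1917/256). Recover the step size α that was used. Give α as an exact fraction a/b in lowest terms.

α = 1/5

F_att = 5/4·(g−p) = 5/4·(11,2) = (13.7500,2.5000)
o1: d²=509 > ρ²=38 → inactive
o2: d²=338 > ρ²=38 → inactive
o3: d²=32 ≤ ρ²=38; F_rep = 15·(-4,4)/32² = (-0.0586,0.0586)
o4: d²=202 > ρ²=38 → inactive
F = F_att + ΣF_rep = (13.6914,2.5586)
Δp = p'−p = (2.7383,0.5117); α = Δx/Fx = (701/256) / (3505/256) = 1/5
check: Δy/Fy = (131/256) / (655/256) = 1/5 ✓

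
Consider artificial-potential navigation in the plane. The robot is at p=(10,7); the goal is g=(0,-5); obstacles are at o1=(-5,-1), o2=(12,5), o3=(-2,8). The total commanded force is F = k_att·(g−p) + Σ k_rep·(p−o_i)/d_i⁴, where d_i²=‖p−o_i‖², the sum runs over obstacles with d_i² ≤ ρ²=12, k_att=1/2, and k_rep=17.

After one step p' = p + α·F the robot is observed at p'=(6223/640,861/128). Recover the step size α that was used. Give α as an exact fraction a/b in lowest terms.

F_att = 1/2·(g−p) = 1/2·(-10,-12) = (-5.0000,-6.0000)
o1: d²=289 > ρ²=12 → inactive
o2: d²=8 ≤ ρ²=12; F_rep = 17·(-2,2)/8² = (-0.5312,0.5312)
o3: d²=145 > ρ²=12 → inactive
F = F_att + ΣF_rep = (-5.5312,-5.4688)
Δp = p'−p = (-0.2766,-0.2734); α = Δx/Fx = (-177/640) / (-177/32) = 1/20
check: Δy/Fy = (-35/128) / (-175/32) = 1/20 ✓

α = 1/20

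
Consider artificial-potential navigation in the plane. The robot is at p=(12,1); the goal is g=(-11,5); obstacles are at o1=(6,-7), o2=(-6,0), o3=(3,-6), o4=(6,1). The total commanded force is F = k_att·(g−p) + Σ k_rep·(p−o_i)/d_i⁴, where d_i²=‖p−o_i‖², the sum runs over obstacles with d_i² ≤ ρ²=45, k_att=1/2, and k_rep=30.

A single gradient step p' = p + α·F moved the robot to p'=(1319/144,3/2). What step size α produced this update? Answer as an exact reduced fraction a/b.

α = 1/4

F_att = 1/2·(g−p) = 1/2·(-23,4) = (-11.5000,2.0000)
o1: d²=100 > ρ²=45 → inactive
o2: d²=325 > ρ²=45 → inactive
o3: d²=130 > ρ²=45 → inactive
o4: d²=36 ≤ ρ²=45; F_rep = 30·(6,0)/36² = (0.1389,0.0000)
F = F_att + ΣF_rep = (-11.3611,2.0000)
Δp = p'−p = (-2.8403,0.5000); α = Δx/Fx = (-409/144) / (-409/36) = 1/4
check: Δy/Fy = (1/2) / (2) = 1/4 ✓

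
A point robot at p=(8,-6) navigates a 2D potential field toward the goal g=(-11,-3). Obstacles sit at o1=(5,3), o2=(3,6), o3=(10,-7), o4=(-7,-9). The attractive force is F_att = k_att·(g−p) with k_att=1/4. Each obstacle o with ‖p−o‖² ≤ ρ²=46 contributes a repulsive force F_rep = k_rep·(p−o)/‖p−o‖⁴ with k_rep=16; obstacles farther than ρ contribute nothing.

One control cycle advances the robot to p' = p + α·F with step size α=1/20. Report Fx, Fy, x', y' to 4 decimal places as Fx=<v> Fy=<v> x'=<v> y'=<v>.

F_att = 1/4·(g−p) = 1/4·(-19,3) = (-4.7500,0.7500)
o1: d²=90 > ρ²=46 → inactive
o2: d²=169 > ρ²=46 → inactive
o3: d²=5 ≤ ρ²=46; F_rep = 16·(-2,1)/5² = (-1.2800,0.6400)
o4: d²=234 > ρ²=46 → inactive
F = F_att + ΣF_rep = (-6.0300,1.3900)
p' = p + 1/20·F = (7.6985,-5.9305)

Fx=-6.0300 Fy=1.3900 x'=7.6985 y'=-5.9305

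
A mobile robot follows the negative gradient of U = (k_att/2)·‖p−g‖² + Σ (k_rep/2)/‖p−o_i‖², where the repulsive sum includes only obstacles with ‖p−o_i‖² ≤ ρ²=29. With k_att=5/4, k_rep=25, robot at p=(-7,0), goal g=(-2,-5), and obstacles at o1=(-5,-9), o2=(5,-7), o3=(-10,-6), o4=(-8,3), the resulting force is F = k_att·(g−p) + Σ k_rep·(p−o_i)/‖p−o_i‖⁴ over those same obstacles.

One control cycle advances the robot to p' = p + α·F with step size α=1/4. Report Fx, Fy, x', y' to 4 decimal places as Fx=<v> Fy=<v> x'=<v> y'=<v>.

Fx=6.5000 Fy=-7.0000 x'=-5.3750 y'=-1.7500

F_att = 5/4·(g−p) = 5/4·(5,-5) = (6.2500,-6.2500)
o1: d²=85 > ρ²=29 → inactive
o2: d²=193 > ρ²=29 → inactive
o3: d²=45 > ρ²=29 → inactive
o4: d²=10 ≤ ρ²=29; F_rep = 25·(1,-3)/10² = (0.2500,-0.7500)
F = F_att + ΣF_rep = (6.5000,-7.0000)
p' = p + 1/4·F = (-5.3750,-1.7500)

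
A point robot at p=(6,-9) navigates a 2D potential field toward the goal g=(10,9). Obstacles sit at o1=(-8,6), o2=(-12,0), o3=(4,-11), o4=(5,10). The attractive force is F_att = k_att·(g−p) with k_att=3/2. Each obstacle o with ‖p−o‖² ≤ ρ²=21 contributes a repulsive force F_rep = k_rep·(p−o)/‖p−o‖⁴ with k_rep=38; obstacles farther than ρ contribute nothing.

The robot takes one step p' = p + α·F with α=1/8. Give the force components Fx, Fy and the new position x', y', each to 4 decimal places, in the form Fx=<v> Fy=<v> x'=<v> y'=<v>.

F_att = 3/2·(g−p) = 3/2·(4,18) = (6.0000,27.0000)
o1: d²=421 > ρ²=21 → inactive
o2: d²=405 > ρ²=21 → inactive
o3: d²=8 ≤ ρ²=21; F_rep = 38·(2,2)/8² = (1.1875,1.1875)
o4: d²=362 > ρ²=21 → inactive
F = F_att + ΣF_rep = (7.1875,28.1875)
p' = p + 1/8·F = (6.8984,-5.4766)

Fx=7.1875 Fy=28.1875 x'=6.8984 y'=-5.4766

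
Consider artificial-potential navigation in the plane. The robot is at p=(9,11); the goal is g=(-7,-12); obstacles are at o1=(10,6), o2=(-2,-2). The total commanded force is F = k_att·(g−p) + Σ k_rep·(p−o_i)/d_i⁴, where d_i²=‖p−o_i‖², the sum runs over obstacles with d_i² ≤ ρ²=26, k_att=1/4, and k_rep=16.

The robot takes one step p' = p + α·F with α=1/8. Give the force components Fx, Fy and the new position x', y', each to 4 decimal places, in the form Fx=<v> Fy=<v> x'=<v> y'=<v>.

F_att = 1/4·(g−p) = 1/4·(-16,-23) = (-4.0000,-5.7500)
o1: d²=26 ≤ ρ²=26; F_rep = 16·(-1,5)/26² = (-0.0237,0.1183)
o2: d²=290 > ρ²=26 → inactive
F = F_att + ΣF_rep = (-4.0237,-5.6317)
p' = p + 1/8·F = (8.4970,10.2960)

Fx=-4.0237 Fy=-5.6317 x'=8.4970 y'=10.2960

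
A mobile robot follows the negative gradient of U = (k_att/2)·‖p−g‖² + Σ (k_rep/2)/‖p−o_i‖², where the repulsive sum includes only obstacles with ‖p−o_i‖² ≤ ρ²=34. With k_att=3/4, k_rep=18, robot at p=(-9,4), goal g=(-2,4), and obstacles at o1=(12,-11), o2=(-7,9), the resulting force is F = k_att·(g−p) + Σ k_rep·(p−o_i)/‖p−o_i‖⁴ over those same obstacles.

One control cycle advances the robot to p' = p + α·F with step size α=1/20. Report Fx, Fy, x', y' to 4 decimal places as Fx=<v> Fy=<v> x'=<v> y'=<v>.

Fx=5.2072 Fy=-0.1070 x'=-8.7396 y'=3.9946

F_att = 3/4·(g−p) = 3/4·(7,0) = (5.2500,0.0000)
o1: d²=666 > ρ²=34 → inactive
o2: d²=29 ≤ ρ²=34; F_rep = 18·(-2,-5)/29² = (-0.0428,-0.1070)
F = F_att + ΣF_rep = (5.2072,-0.1070)
p' = p + 1/20·F = (-8.7396,3.9946)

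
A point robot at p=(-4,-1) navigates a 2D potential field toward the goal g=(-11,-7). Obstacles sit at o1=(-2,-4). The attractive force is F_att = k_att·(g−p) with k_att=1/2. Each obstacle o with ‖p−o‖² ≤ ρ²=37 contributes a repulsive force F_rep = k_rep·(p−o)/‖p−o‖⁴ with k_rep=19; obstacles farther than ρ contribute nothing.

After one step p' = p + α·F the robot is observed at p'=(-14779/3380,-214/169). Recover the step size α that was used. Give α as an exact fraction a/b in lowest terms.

α = 1/10

F_att = 1/2·(g−p) = 1/2·(-7,-6) = (-3.5000,-3.0000)
o1: d²=13 ≤ ρ²=37; F_rep = 19·(-2,3)/13² = (-0.2249,0.3373)
F = F_att + ΣF_rep = (-3.7249,-2.6627)
Δp = p'−p = (-0.3725,-0.2663); α = Δx/Fx = (-1259/3380) / (-1259/338) = 1/10
check: Δy/Fy = (-45/169) / (-450/169) = 1/10 ✓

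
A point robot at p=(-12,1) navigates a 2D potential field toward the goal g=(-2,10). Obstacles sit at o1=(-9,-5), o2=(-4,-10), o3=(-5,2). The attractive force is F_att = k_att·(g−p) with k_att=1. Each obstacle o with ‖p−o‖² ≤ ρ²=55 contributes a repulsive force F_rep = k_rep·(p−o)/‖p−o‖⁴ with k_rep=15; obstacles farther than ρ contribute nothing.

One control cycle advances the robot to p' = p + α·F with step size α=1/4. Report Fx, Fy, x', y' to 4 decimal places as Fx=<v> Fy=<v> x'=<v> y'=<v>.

Fx=9.9358 Fy=9.0384 x'=-9.5161 y'=3.2596

F_att = 1·(g−p) = 1·(10,9) = (10.0000,9.0000)
o1: d²=45 ≤ ρ²=55; F_rep = 15·(-3,6)/45² = (-0.0222,0.0444)
o2: d²=185 > ρ²=55 → inactive
o3: d²=50 ≤ ρ²=55; F_rep = 15·(-7,-1)/50² = (-0.0420,-0.0060)
F = F_att + ΣF_rep = (9.9358,9.0384)
p' = p + 1/4·F = (-9.5161,3.2596)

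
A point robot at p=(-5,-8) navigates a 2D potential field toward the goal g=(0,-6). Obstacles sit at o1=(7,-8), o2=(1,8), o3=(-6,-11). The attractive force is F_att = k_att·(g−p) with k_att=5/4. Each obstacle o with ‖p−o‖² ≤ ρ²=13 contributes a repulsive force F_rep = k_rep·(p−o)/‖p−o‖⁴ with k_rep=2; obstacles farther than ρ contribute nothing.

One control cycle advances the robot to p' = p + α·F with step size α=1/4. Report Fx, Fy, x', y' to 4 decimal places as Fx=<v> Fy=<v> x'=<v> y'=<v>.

Fx=6.2700 Fy=2.5600 x'=-3.4325 y'=-7.3600

F_att = 5/4·(g−p) = 5/4·(5,2) = (6.2500,2.5000)
o1: d²=144 > ρ²=13 → inactive
o2: d²=292 > ρ²=13 → inactive
o3: d²=10 ≤ ρ²=13; F_rep = 2·(1,3)/10² = (0.0200,0.0600)
F = F_att + ΣF_rep = (6.2700,2.5600)
p' = p + 1/4·F = (-3.4325,-7.3600)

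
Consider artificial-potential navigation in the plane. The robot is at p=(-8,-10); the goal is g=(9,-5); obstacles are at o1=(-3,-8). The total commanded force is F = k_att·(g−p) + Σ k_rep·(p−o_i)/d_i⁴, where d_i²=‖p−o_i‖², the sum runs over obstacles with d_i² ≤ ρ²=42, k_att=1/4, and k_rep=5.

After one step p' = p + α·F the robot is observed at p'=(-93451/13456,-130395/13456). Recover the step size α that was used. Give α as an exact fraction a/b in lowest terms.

α = 1/4

F_att = 1/4·(g−p) = 1/4·(17,5) = (4.2500,1.2500)
o1: d²=29 ≤ ρ²=42; F_rep = 5·(-5,-2)/29² = (-0.0297,-0.0119)
F = F_att + ΣF_rep = (4.2203,1.2381)
Δp = p'−p = (1.0551,0.3095); α = Δx/Fx = (14197/13456) / (14197/3364) = 1/4
check: Δy/Fy = (4165/13456) / (4165/3364) = 1/4 ✓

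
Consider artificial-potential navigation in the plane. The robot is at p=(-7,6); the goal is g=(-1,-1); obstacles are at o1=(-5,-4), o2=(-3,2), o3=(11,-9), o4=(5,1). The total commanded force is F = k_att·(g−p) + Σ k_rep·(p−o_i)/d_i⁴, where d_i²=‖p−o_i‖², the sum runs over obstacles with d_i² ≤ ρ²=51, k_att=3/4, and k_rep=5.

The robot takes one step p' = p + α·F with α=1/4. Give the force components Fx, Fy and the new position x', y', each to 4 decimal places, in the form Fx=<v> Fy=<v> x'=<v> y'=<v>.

Fx=4.4805 Fy=-5.2305 x'=-5.8799 y'=4.6924

F_att = 3/4·(g−p) = 3/4·(6,-7) = (4.5000,-5.2500)
o1: d²=104 > ρ²=51 → inactive
o2: d²=32 ≤ ρ²=51; F_rep = 5·(-4,4)/32² = (-0.0195,0.0195)
o3: d²=549 > ρ²=51 → inactive
o4: d²=169 > ρ²=51 → inactive
F = F_att + ΣF_rep = (4.4805,-5.2305)
p' = p + 1/4·F = (-5.8799,4.6924)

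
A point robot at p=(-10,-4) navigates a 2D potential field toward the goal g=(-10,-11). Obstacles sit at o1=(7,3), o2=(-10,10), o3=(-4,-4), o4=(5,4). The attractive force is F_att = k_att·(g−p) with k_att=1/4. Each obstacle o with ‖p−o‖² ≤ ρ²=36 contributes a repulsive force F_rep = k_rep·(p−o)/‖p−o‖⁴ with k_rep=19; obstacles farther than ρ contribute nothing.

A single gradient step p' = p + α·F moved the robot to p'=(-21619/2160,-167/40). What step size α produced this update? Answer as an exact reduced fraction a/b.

F_att = 1/4·(g−p) = 1/4·(0,-7) = (0.0000,-1.7500)
o1: d²=338 > ρ²=36 → inactive
o2: d²=196 > ρ²=36 → inactive
o3: d²=36 ≤ ρ²=36; F_rep = 19·(-6,0)/36² = (-0.0880,0.0000)
o4: d²=289 > ρ²=36 → inactive
F = F_att + ΣF_rep = (-0.0880,-1.7500)
Δp = p'−p = (-0.0088,-0.1750); α = Δx/Fx = (-19/2160) / (-19/216) = 1/10
check: Δy/Fy = (-7/40) / (-7/4) = 1/10 ✓

α = 1/10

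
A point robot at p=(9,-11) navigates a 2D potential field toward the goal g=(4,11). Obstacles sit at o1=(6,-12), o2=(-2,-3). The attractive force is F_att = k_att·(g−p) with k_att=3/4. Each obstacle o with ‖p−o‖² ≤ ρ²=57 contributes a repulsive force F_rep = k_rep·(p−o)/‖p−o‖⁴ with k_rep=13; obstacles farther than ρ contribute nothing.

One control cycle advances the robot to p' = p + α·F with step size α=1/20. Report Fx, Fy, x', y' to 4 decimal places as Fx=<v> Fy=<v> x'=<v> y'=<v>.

Fx=-3.3600 Fy=16.6300 x'=8.8320 y'=-10.1685

F_att = 3/4·(g−p) = 3/4·(-5,22) = (-3.7500,16.5000)
o1: d²=10 ≤ ρ²=57; F_rep = 13·(3,1)/10² = (0.3900,0.1300)
o2: d²=185 > ρ²=57 → inactive
F = F_att + ΣF_rep = (-3.3600,16.6300)
p' = p + 1/20·F = (8.8320,-10.1685)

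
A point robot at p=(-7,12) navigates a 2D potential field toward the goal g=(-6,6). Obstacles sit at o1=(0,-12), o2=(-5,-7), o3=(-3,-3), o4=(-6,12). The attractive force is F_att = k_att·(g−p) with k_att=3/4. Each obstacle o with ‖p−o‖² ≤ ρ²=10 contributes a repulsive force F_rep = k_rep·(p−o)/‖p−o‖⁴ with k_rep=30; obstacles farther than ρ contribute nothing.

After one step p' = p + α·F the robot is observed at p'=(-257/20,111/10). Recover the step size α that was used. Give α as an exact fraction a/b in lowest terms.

F_att = 3/4·(g−p) = 3/4·(1,-6) = (0.7500,-4.5000)
o1: d²=625 > ρ²=10 → inactive
o2: d²=365 > ρ²=10 → inactive
o3: d²=241 > ρ²=10 → inactive
o4: d²=1 ≤ ρ²=10; F_rep = 30·(-1,0)/1² = (-30.0000,0.0000)
F = F_att + ΣF_rep = (-29.2500,-4.5000)
Δp = p'−p = (-5.8500,-0.9000); α = Δx/Fx = (-117/20) / (-117/4) = 1/5
check: Δy/Fy = (-9/10) / (-9/2) = 1/5 ✓

α = 1/5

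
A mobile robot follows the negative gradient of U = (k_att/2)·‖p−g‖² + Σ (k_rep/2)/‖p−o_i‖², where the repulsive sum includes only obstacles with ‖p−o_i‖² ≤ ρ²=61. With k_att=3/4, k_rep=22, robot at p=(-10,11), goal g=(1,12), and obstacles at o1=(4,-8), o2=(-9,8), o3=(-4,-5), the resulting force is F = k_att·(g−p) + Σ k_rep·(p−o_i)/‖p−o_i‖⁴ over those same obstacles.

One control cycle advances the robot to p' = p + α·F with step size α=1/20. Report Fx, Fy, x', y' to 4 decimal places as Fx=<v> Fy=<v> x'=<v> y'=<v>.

Fx=8.0300 Fy=1.4100 x'=-9.5985 y'=11.0705

F_att = 3/4·(g−p) = 3/4·(11,1) = (8.2500,0.7500)
o1: d²=557 > ρ²=61 → inactive
o2: d²=10 ≤ ρ²=61; F_rep = 22·(-1,3)/10² = (-0.2200,0.6600)
o3: d²=292 > ρ²=61 → inactive
F = F_att + ΣF_rep = (8.0300,1.4100)
p' = p + 1/20·F = (-9.5985,11.0705)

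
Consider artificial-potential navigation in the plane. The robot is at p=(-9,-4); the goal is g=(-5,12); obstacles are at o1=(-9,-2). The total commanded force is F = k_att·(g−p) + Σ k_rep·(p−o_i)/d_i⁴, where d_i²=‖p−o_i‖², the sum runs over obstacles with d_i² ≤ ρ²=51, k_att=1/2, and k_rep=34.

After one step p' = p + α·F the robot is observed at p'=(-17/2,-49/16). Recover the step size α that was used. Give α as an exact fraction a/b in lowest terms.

α = 1/4

F_att = 1/2·(g−p) = 1/2·(4,16) = (2.0000,8.0000)
o1: d²=4 ≤ ρ²=51; F_rep = 34·(0,-2)/4² = (0.0000,-4.2500)
F = F_att + ΣF_rep = (2.0000,3.7500)
Δp = p'−p = (0.5000,0.9375); α = Δx/Fx = (1/2) / (2) = 1/4
check: Δy/Fy = (15/16) / (15/4) = 1/4 ✓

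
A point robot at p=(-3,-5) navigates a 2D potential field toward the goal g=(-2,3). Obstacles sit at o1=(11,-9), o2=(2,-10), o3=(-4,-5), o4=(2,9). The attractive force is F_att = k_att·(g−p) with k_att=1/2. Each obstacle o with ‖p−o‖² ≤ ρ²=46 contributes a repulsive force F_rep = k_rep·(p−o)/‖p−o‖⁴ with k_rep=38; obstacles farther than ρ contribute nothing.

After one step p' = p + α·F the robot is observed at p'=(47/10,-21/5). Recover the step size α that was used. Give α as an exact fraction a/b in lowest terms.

F_att = 1/2·(g−p) = 1/2·(1,8) = (0.5000,4.0000)
o1: d²=212 > ρ²=46 → inactive
o2: d²=50 > ρ²=46 → inactive
o3: d²=1 ≤ ρ²=46; F_rep = 38·(1,0)/1² = (38.0000,0.0000)
o4: d²=221 > ρ²=46 → inactive
F = F_att + ΣF_rep = (38.5000,4.0000)
Δp = p'−p = (7.7000,0.8000); α = Δx/Fx = (77/10) / (77/2) = 1/5
check: Δy/Fy = (4/5) / (4) = 1/5 ✓

α = 1/5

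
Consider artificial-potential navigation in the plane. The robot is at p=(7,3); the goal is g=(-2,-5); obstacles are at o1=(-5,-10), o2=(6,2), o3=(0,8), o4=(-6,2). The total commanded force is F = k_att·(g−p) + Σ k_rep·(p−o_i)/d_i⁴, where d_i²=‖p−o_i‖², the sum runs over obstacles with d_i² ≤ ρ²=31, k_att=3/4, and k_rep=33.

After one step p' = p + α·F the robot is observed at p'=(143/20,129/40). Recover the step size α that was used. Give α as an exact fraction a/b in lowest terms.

α = 1/10

F_att = 3/4·(g−p) = 3/4·(-9,-8) = (-6.7500,-6.0000)
o1: d²=313 > ρ²=31 → inactive
o2: d²=2 ≤ ρ²=31; F_rep = 33·(1,1)/2² = (8.2500,8.2500)
o3: d²=74 > ρ²=31 → inactive
o4: d²=170 > ρ²=31 → inactive
F = F_att + ΣF_rep = (1.5000,2.2500)
Δp = p'−p = (0.1500,0.2250); α = Δx/Fx = (3/20) / (3/2) = 1/10
check: Δy/Fy = (9/40) / (9/4) = 1/10 ✓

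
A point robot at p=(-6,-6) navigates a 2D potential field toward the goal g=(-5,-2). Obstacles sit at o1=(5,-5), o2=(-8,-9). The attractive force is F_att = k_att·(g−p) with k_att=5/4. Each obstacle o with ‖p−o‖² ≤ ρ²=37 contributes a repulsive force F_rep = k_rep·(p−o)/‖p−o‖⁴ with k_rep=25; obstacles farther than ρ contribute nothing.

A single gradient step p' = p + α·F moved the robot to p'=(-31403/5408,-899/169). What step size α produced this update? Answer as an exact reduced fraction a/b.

α = 1/8

F_att = 5/4·(g−p) = 5/4·(1,4) = (1.2500,5.0000)
o1: d²=122 > ρ²=37 → inactive
o2: d²=13 ≤ ρ²=37; F_rep = 25·(2,3)/13² = (0.2959,0.4438)
F = F_att + ΣF_rep = (1.5459,5.4438)
Δp = p'−p = (0.1932,0.6805); α = Δx/Fx = (1045/5408) / (1045/676) = 1/8
check: Δy/Fy = (115/169) / (920/169) = 1/8 ✓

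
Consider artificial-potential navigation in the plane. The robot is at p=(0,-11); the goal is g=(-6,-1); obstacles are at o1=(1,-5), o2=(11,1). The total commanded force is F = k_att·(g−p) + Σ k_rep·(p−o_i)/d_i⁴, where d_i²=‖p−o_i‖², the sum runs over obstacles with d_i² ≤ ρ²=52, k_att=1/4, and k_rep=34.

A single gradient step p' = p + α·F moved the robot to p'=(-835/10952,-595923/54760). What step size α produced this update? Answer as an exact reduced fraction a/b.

F_att = 1/4·(g−p) = 1/4·(-6,10) = (-1.5000,2.5000)
o1: d²=37 ≤ ρ²=52; F_rep = 34·(-1,-6)/37² = (-0.0248,-0.1490)
o2: d²=265 > ρ²=52 → inactive
F = F_att + ΣF_rep = (-1.5248,2.3510)
Δp = p'−p = (-0.0762,0.1175); α = Δx/Fx = (-835/10952) / (-4175/2738) = 1/20
check: Δy/Fy = (6437/54760) / (6437/2738) = 1/20 ✓

α = 1/20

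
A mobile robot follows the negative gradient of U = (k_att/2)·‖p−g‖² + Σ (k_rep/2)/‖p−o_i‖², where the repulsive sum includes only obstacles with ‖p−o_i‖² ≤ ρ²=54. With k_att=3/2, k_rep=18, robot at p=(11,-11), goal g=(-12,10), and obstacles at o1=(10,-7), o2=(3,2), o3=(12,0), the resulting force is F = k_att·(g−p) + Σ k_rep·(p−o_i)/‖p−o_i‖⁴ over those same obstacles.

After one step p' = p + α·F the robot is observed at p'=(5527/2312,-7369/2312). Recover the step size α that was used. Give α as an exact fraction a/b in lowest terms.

α = 1/4

F_att = 3/2·(g−p) = 3/2·(-23,21) = (-34.5000,31.5000)
o1: d²=17 ≤ ρ²=54; F_rep = 18·(1,-4)/17² = (0.0623,-0.2491)
o2: d²=233 > ρ²=54 → inactive
o3: d²=122 > ρ²=54 → inactive
F = F_att + ΣF_rep = (-34.4377,31.2509)
Δp = p'−p = (-8.6094,7.8127); α = Δx/Fx = (-19905/2312) / (-19905/578) = 1/4
check: Δy/Fy = (18063/2312) / (18063/578) = 1/4 ✓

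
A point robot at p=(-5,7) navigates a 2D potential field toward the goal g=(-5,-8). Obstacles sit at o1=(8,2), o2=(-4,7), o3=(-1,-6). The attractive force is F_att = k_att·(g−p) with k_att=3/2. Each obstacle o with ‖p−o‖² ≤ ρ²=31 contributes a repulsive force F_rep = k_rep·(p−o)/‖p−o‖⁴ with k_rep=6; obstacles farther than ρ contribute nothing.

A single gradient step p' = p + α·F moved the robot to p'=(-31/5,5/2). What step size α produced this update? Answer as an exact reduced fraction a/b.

F_att = 3/2·(g−p) = 3/2·(0,-15) = (0.0000,-22.5000)
o1: d²=194 > ρ²=31 → inactive
o2: d²=1 ≤ ρ²=31; F_rep = 6·(-1,0)/1² = (-6.0000,0.0000)
o3: d²=185 > ρ²=31 → inactive
F = F_att + ΣF_rep = (-6.0000,-22.5000)
Δp = p'−p = (-1.2000,-4.5000); α = Δx/Fx = (-6/5) / (-6) = 1/5
check: Δy/Fy = (-9/2) / (-45/2) = 1/5 ✓

α = 1/5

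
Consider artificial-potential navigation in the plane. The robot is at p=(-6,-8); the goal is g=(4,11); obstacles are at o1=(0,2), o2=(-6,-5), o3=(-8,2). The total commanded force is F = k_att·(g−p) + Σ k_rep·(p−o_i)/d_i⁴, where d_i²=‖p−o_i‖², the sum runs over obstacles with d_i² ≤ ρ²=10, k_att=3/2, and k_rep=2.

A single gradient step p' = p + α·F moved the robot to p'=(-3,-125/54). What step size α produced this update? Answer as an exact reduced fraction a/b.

α = 1/5

F_att = 3/2·(g−p) = 3/2·(10,19) = (15.0000,28.5000)
o1: d²=136 > ρ²=10 → inactive
o2: d²=9 ≤ ρ²=10; F_rep = 2·(0,-3)/9² = (0.0000,-0.0741)
o3: d²=104 > ρ²=10 → inactive
F = F_att + ΣF_rep = (15.0000,28.4259)
Δp = p'−p = (3.0000,5.6852); α = Δx/Fx = (3) / (15) = 1/5
check: Δy/Fy = (307/54) / (1535/54) = 1/5 ✓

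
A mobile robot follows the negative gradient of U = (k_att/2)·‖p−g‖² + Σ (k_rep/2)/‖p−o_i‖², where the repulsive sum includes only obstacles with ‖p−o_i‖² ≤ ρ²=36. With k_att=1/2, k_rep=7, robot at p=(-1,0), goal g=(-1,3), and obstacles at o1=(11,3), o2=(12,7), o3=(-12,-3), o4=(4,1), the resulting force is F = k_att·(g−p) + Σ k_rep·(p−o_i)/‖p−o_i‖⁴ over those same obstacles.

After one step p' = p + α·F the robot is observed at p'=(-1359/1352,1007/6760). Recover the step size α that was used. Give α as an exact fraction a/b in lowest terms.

α = 1/10

F_att = 1/2·(g−p) = 1/2·(0,3) = (0.0000,1.5000)
o1: d²=153 > ρ²=36 → inactive
o2: d²=218 > ρ²=36 → inactive
o3: d²=130 > ρ²=36 → inactive
o4: d²=26 ≤ ρ²=36; F_rep = 7·(-5,-1)/26² = (-0.0518,-0.0104)
F = F_att + ΣF_rep = (-0.0518,1.4896)
Δp = p'−p = (-0.0052,0.1490); α = Δx/Fx = (-7/1352) / (-35/676) = 1/10
check: Δy/Fy = (1007/6760) / (1007/676) = 1/10 ✓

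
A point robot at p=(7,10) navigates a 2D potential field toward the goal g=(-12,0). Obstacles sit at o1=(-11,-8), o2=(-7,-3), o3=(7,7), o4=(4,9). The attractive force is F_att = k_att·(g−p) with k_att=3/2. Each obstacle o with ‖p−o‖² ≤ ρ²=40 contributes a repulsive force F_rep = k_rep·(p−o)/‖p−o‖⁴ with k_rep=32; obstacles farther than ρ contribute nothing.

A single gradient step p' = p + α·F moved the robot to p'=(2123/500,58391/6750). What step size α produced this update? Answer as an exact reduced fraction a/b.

α = 1/10

F_att = 3/2·(g−p) = 3/2·(-19,-10) = (-28.5000,-15.0000)
o1: d²=648 > ρ²=40 → inactive
o2: d²=365 > ρ²=40 → inactive
o3: d²=9 ≤ ρ²=40; F_rep = 32·(0,3)/9² = (0.0000,1.1852)
o4: d²=10 ≤ ρ²=40; F_rep = 32·(3,1)/10² = (0.9600,0.3200)
F = F_att + ΣF_rep = (-27.5400,-13.4948)
Δp = p'−p = (-2.7540,-1.3495); α = Δx/Fx = (-1377/500) / (-1377/50) = 1/10
check: Δy/Fy = (-9109/6750) / (-9109/675) = 1/10 ✓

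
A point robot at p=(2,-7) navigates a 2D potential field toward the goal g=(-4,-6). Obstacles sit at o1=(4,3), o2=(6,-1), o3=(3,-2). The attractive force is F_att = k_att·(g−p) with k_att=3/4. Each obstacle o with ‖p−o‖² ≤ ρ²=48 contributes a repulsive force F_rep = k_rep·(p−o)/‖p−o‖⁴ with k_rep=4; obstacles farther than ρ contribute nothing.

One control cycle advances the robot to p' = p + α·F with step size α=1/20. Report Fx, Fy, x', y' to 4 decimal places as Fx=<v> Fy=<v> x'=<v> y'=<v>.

F_att = 3/4·(g−p) = 3/4·(-6,1) = (-4.5000,0.7500)
o1: d²=104 > ρ²=48 → inactive
o2: d²=52 > ρ²=48 → inactive
o3: d²=26 ≤ ρ²=48; F_rep = 4·(-1,-5)/26² = (-0.0059,-0.0296)
F = F_att + ΣF_rep = (-4.5059,0.7204)
p' = p + 1/20·F = (1.7747,-6.9640)

Fx=-4.5059 Fy=0.7204 x'=1.7747 y'=-6.9640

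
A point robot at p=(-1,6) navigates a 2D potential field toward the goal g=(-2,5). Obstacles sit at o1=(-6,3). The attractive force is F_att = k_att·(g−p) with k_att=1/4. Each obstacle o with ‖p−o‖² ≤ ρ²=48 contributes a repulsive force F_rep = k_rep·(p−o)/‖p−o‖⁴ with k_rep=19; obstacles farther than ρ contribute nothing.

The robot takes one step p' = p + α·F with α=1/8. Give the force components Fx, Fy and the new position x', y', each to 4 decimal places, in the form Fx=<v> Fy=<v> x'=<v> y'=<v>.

F_att = 1/4·(g−p) = 1/4·(-1,-1) = (-0.2500,-0.2500)
o1: d²=34 ≤ ρ²=48; F_rep = 19·(5,3)/34² = (0.0822,0.0493)
F = F_att + ΣF_rep = (-0.1678,-0.2007)
p' = p + 1/8·F = (-1.0210,5.9749)

Fx=-0.1678 Fy=-0.2007 x'=-1.0210 y'=5.9749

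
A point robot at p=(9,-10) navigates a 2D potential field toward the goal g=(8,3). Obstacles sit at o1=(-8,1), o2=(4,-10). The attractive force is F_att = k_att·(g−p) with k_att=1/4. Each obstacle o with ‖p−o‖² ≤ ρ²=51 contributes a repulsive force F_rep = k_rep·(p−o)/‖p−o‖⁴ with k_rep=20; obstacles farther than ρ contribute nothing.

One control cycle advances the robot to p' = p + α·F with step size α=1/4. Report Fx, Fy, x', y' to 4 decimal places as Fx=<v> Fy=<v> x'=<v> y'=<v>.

Fx=-0.0900 Fy=3.2500 x'=8.9775 y'=-9.1875

F_att = 1/4·(g−p) = 1/4·(-1,13) = (-0.2500,3.2500)
o1: d²=410 > ρ²=51 → inactive
o2: d²=25 ≤ ρ²=51; F_rep = 20·(5,0)/25² = (0.1600,0.0000)
F = F_att + ΣF_rep = (-0.0900,3.2500)
p' = p + 1/4·F = (8.9775,-9.1875)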